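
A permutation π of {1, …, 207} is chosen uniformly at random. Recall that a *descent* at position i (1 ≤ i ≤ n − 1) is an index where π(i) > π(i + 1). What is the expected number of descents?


Write X = Σ X_I over i = 1, …, 206, with X_I the indicator of one descent.
There are 206 indicators.
For each fixed i, the pair (π(i), π(i+1)) is a uniformly random ordered pair of distinct values from {1, …, 207}; by symmetry P[π(i) > π(i+1)] = 1/2.
By linearity: E[X] = 206 · (1/2) = (207 − 1) · (1/2) = 103 ≈ 103.0000.

E[X] = 103 = 103.0000.


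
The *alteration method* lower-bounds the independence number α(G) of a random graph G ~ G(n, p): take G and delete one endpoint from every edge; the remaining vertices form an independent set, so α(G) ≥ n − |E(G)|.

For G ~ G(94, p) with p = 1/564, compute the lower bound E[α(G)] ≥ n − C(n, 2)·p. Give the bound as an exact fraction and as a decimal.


E[|E(G)|] = C(94, 2)·p = 4371 · (1/564) = 31/4.
E[α(G)] ≥ n − E[|E(G)|] = 94 − 31/4 = 345/4.
Numerically: ≈ 86.25000.
(This is only a lower bound; the true E[α(G)] may be larger.)

E[α(G)] ≥ 345/4 ≈ 86.25000.


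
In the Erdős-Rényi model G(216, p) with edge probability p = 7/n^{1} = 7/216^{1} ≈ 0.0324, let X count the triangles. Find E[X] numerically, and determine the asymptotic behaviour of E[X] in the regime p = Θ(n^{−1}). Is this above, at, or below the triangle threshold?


Number of potential triangles: C(216, 3) = 1656360.
Each occurs with probability p³ ≈ (0.0324)³ ≈ 3.40356e-05.
By linearity: E[X] = C(216, 3)·p³ ≈ 1656360 · 3.40356e-05 ≈ 56.375.
Here α = 1, so p = 7/n is exactly at the triangle threshold p ~ 1/n. Asymptotically E[X] → c³/6 = 7³/6 = 343/6 ≈ 57.167, a bounded constant. In this regime the triangle count is asymptotically Poisson(c³/6).

E[X] ≈ 56.375; in regime p = Θ(1/n^{1}) E[X] stays bounded (at the triangle threshold p ~ 1/n).


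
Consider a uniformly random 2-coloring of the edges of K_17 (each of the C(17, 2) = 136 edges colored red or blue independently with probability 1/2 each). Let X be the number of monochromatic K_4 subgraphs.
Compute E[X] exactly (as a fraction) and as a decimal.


Let X = Σ_S X_S over the C(17, 4) = 2380 subsets S of size 4, where X_S = 1 if the K_4 on S is monochromatic.
For a fixed S, the K_4 on S has C(4, 2) = 6 edges. P[all 6 edges red] = (1/2)^6, and likewise for blue, so P[monochromatic] = 2·(1/2)^6 = 2^{1 − 6} = 1/32.
By linearity of expectation: E[X] = C(17, 4) · 2^{1 − 6} = 2380 · 1/32 = 595/8.
Numerically: E[X] ≈ 74.375000.

E[X] = C(17,4)·2^(1−C(4,2)) = 595/8 ≈ 74.375000.


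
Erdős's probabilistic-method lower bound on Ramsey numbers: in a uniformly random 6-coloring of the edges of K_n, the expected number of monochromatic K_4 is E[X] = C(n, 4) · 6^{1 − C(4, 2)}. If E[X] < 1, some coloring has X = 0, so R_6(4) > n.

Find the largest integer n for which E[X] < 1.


We need C(n, 4) · 6^{1 − 6} < 1, i.e. C(n, 4) < 6^{6 − 1} = 7776.
Check values of n near the boundary:
  n = 16: C(16, 4) = 1820; 1820 < 7776? YES
  n = 17: C(17, 4) = 2380; 2380 < 7776? YES
  n = 18: C(18, 4) = 3060; 3060 < 7776? YES
  n = 19: C(19, 4) = 3876; 3876 < 7776? YES
  n = 20: C(20, 4) = 4845; 4845 < 7776? YES
  n = 21: C(21, 4) = 5985; 5985 < 7776? YES
  n = 22: C(22, 4) = 7315; 7315 < 7776? YES
  n = 23: C(23, 4) = 8855; 8855 < 7776? NO
  n = 24: C(24, 4) = 10626; 10626 < 7776? NO
The largest n with C(n, 4) < 7776 is n = 22 (where E[X] = 7315/7776 ≈ 0.9407150). Hence R_6(4) > 22, i.e. R_6(4) ≥ 23.

Largest n = 22; hence R_6(4) > 22.


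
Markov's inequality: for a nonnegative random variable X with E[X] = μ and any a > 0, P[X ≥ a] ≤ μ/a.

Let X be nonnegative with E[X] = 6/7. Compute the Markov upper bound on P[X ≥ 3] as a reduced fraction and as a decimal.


μ = E[X] = 6/7, a = 3.
Markov: P[X ≥ 3] ≤ μ/a = (6/7)/3 = 2/7.
Numerically: ≈ 0.285714.
(Since a = 3 > μ = 0.857143, the bound 2/7 is < 1 and informative.)

P[X ≥ 3] ≤ 2/7 ≈ 0.285714.


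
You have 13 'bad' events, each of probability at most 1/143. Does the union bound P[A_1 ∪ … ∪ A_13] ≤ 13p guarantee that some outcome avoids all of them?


Union bound: P[∪_{i=1}^{13} A_i] ≤ Σ_i P[A_i] ≤ 13·p = 13·(1/143) = 1/11.
Numerically: 1/11 ≈ 0.0909091.
Is 1/11 < 1? YES.
Since P[∪ A_i] ≤ 1/11 < 1, the complement has P[∩ A_i^c] ≥ 1 − 1/11 = 10/11 > 0, so some outcome avoids every A_i.

13·p = 1/11 ≈ 0.0909091; existence CERTIFIED by the union bound.


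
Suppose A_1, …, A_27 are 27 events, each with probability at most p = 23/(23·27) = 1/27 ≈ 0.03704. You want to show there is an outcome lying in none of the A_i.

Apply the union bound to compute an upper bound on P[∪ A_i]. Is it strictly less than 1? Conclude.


Union bound: P[∪_{i=1}^{27} A_i] ≤ Σ_i P[A_i] ≤ 27·p = 27·(1/27) = 1.
Numerically: 1 ≈ 1.00000.
Is 1 < 1? NO.
Since the bound 1 is ≥ 1, the union bound is uninformative here; it does NOT by itself certify existence.

27·p = 1 ≈ 1.00000; existence NOT certified by the union bound.


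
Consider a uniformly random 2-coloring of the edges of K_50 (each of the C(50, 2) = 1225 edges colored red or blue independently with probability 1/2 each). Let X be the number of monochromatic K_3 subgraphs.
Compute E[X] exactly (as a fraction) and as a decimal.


Let X = Σ_S X_S over the C(50, 3) = 19600 subsets S of size 3, where X_S = 1 if the K_3 on S is monochromatic.
For a fixed S, the K_3 on S has C(3, 2) = 3 edges. P[all 3 edges red] = (1/2)^3, and likewise for blue, so P[monochromatic] = 2·(1/2)^3 = 2^{1 − 3} = 1/4.
By linearity: E[X] = C(50, 3) · 2^{1 − 3} = 19600 · 1/4 = 4900.
Numerically: E[X] ≈ 4900.0000.

E[X] = C(50,3)·2^(1−C(3,2)) = 4900 ≈ 4900.0000.


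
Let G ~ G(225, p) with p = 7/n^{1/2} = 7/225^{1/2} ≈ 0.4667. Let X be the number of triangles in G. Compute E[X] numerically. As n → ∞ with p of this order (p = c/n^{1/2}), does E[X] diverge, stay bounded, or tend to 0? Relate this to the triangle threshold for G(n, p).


Number of potential triangles: C(225, 3) = 1873200.
Each occurs with probability p³ ≈ (0.4667)³ ≈ 1.016296e-01.
By linearity: E[X] = C(225, 3)·p³ ≈ 1873200 · 1.016296e-01 ≈ 190372.6222.
Since α = 1/2 < 1, p = c/n^{1/2} ≫ 1/n is above the triangle threshold p ~ 1/n. Asymptotically E[X] ~ (c³/6)·n^{3(1−α)} = (7³/6)·n^{1.5} → ∞; triangles are abundant w.h.p.

E[X] ≈ 190372.6222; in regime p = Θ(1/n^{1/2}) E[X] diverges (above the triangle threshold p ~ 1/n).


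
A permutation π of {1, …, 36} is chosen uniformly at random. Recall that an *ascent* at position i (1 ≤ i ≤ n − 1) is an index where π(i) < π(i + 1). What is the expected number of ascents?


Write X = Σ X_I over i = 1, …, 35, with X_I the indicator of one ascent.
There are 35 indicators.
For each fixed i, the pair (π(i), π(i+1)) is a uniformly random ordered pair of distinct values from {1, …, 36}; by symmetry P[π(i) < π(i+1)] = 1/2.
By linearity: E[X] = 35 · (1/2) = (36 − 1) · (1/2) = 35/2 ≈ 17.5000.

E[X] = 35/2 = 17.5000.


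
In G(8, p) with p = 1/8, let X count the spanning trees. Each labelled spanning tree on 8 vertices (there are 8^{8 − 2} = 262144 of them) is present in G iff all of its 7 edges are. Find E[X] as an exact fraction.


K_8 has 8^{8 − 2} = 262144 labelled spanning trees.
For each such spanning tree H, let X_H = 1 if all 7 edges of H are present in G. Then P[X_H = 1] = p^{7} = (1/8)^{7} = 1/2097152.
By linearity of expectation: E[X] = Σ_H E[X_H] = 262144 · p^{7} = 262144 · 1/2097152 = 1/8.
Numerically: E[X] ≈ 0.125.

E[X] = 262144 · (1/8)^{7} = 1/8 ≈ 0.125.


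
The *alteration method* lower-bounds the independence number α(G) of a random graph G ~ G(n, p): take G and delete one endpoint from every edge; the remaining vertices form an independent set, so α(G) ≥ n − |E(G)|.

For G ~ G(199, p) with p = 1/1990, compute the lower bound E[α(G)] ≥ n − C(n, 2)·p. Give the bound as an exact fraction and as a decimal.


E[|E(G)|] = C(199, 2)·p = 19701 · (1/1990) = 99/10.
E[α(G)] ≥ n − E[|E(G)|] = 199 − 99/10 = 1891/10.
Numerically: ≈ 189.10000.
(This is only a lower bound; the true E[α(G)] may be larger.)

E[α(G)] ≥ 1891/10 ≈ 189.10000.


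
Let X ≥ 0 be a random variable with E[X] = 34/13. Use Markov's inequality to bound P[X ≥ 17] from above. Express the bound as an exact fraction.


μ = E[X] = 34/13, a = 17.
Markov: P[X ≥ 17] ≤ μ/a = (34/13)/17 = 2/13.
Numerically: ≈ 0.1538.
(Since a = 17 > μ = 2.6154, the bound 2/13 is < 1 and informative.)

P[X ≥ 17] ≤ 2/13 ≈ 0.1538.


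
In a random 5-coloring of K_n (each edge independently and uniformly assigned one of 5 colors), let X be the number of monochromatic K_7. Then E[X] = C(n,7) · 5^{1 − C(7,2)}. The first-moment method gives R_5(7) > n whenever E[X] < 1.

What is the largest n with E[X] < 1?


We need C(n, 7) · 5^{1 − 21} < 1, i.e. C(n, 7) < 5^{21 − 1} = 95367431640625.
Check values of n near the boundary:
  n = 337: C(337, 7) = 91989916924632; 91989916924632 < 95367431640625? YES
  n = 338: C(338, 7) = 93935323022736; 93935323022736 < 95367431640625? YES
  n = 339: C(339, 7) = 95915887062372; 95915887062372 < 95367431640625? NO
  n = 340: C(340, 7) = 97932136940560; 97932136940560 < 95367431640625? NO
  n = 341: C(341, 7) = 99984606876440; 99984606876440 < 95367431640625? NO
The largest n with C(n, 7) < 95367431640625 is n = 338 (where E[X] = 93935323022736/95367431640625 ≈ 0.98498). Hence R_5(7) > 338, i.e. R_5(7) ≥ 339.

Largest n = 338; hence R_5(7) > 338.


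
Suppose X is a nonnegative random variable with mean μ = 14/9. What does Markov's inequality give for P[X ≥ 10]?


μ = E[X] = 14/9, a = 10.
Markov: P[X ≥ 10] ≤ μ/a = (14/9)/10 = 7/45.
Numerically: ≈ 0.1556.
(Since a = 10 > μ = 1.5556, the bound 7/45 is < 1 and informative.)

P[X ≥ 10] ≤ 7/45 ≈ 0.1556.


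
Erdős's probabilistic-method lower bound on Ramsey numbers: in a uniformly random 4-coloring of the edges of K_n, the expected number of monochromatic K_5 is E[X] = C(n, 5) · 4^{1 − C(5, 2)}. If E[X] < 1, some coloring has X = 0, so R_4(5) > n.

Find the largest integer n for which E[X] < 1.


We need C(n, 5) · 4^{1 − 10} < 1, i.e. C(n, 5) < 4^{10 − 1} = 262144.
Check values of n near the boundary:
  n = 29: C(29, 5) = 118755; 118755 < 262144? YES
  n = 30: C(30, 5) = 142506; 142506 < 262144? YES
  n = 31: C(31, 5) = 169911; 169911 < 262144? YES
  n = 32: C(32, 5) = 201376; 201376 < 262144? YES
  n = 33: C(33, 5) = 237336; 237336 < 262144? YES
  n = 34: C(34, 5) = 278256; 278256 < 262144? NO
  n = 35: C(35, 5) = 324632; 324632 < 262144? NO
The largest n with C(n, 5) < 262144 is n = 33 (where E[X] = 29667/32768 ≈ 0.9053650). Hence R_4(5) > 33, i.e. R_4(5) ≥ 34.

Largest n = 33; hence R_4(5) > 33.


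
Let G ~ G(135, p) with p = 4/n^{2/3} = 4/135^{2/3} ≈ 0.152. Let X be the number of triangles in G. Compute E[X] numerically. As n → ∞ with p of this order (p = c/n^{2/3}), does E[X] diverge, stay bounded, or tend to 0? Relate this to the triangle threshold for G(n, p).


Number of potential triangles: C(135, 3) = 400995.
Each occurs with probability p³ ≈ (0.152)³ ≈ 3.5116598e-03.
By linearity: E[X] = C(135, 3)·p³ ≈ 400995 · 3.5116598e-03 ≈ 1408.15802.
Since α = 2/3 < 1, p = c/n^{2/3} ≫ 1/n is above the triangle threshold p ~ 1/n. Asymptotically E[X] ~ (c³/6)·n^{3(1−α)} = (4³/6)·n^{1} → ∞; triangles are abundant w.h.p.

E[X] ≈ 1408.15802; in regime p = Θ(1/n^{2/3}) E[X] diverges (above the triangle threshold p ~ 1/n).


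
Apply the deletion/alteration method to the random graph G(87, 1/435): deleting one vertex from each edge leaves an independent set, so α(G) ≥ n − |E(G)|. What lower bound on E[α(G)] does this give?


E[|E(G)|] = C(87, 2)·p = 3741 · (1/435) = 43/5.
E[α(G)] ≥ n − E[|E(G)|] = 87 − 43/5 = 392/5.
Numerically: ≈ 78.400000.
(This is only a lower bound; the true E[α(G)] may be larger.)

E[α(G)] ≥ 392/5 ≈ 78.400000.


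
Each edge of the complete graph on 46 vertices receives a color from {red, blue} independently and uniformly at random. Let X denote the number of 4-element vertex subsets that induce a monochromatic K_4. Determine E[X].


Let X = Σ_S X_S over the C(46, 4) = 163185 subsets S of size 4, where X_S = 1 if the K_4 on S is monochromatic.
For a fixed S, the K_4 on S has C(4, 2) = 6 edges. P[all 6 edges red] = (1/2)^6, and likewise for blue, so P[monochromatic] = 2·(1/2)^6 = 2^{1 − 6} = 1/32.
By linearity of expectation: E[X] = C(46, 4) · 2^{1 − 6} = 163185 · 1/32 = 163185/32.
Numerically: E[X] ≈ 5099.531.

E[X] = C(46,4)·2^(1−C(4,2)) = 163185/32 ≈ 5099.531.


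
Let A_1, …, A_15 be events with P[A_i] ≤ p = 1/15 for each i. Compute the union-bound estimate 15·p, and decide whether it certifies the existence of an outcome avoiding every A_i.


Union bound: P[∪_{i=1}^{15} A_i] ≤ Σ_i P[A_i] ≤ 15·p = 15·(1/15) = 1.
Numerically: 1 ≈ 1.00000.
Is 1 < 1? NO.
Since the bound 1 is ≥ 1, the union bound is uninformative here; it does NOT by itself certify existence.

15·p = 1 ≈ 1.00000; existence NOT certified by the union bound.


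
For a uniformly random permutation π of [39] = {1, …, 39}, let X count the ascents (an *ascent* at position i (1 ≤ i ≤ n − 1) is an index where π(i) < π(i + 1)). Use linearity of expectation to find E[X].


Write X = Σ X_I over i = 1, …, 38, with X_I the indicator of one ascent.
There are 38 indicators.
For each fixed i, the pair (π(i), π(i+1)) is a uniformly random ordered pair of distinct values from {1, …, 39}; by symmetry P[π(i) < π(i+1)] = 1/2.
By linearity: E[X] = 38 · (1/2) = (39 − 1) · (1/2) = 19 ≈ 19.000000.

E[X] = 19 = 19.000000.


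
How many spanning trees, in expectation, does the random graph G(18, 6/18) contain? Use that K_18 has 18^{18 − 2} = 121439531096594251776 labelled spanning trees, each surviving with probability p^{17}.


K_18 has 18^{18 − 2} = 121439531096594251776 labelled spanning trees.
For each such spanning tree H, let X_H = 1 if all 17 edges of H are present in G. Then P[X_H = 1] = p^{17} = (1/3)^{17} = 1/129140163.
By linearity: E[X] = Σ_H E[X_H] = 121439531096594251776 · p^{17} = 121439531096594251776 · 1/129140163 = 940369969152.
Numerically: E[X] ≈ 9.404e+11.

E[X] = 121439531096594251776 · (1/3)^{17} = 940369969152 ≈ 9.404e+11.


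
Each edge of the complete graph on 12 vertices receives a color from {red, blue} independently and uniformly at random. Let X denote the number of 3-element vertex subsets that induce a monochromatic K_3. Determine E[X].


Let X = Σ_S X_S over the C(12, 3) = 220 subsets S of size 3, where X_S = 1 if the K_3 on S is monochromatic.
For a fixed S, the K_3 on S has C(3, 2) = 3 edges. P[all 3 edges red] = (1/2)^3, and likewise for blue, so P[monochromatic] = 2·(1/2)^3 = 2^{1 − 3} = 1/4.
By linearity of expectation: E[X] = C(12, 3) · 2^{1 − 3} = 220 · 1/4 = 55.
Numerically: E[X] ≈ 55.0000.

E[X] = C(12,3)·2^(1−C(3,2)) = 55 ≈ 55.0000.


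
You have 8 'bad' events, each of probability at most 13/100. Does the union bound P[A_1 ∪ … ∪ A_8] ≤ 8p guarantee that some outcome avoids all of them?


Union bound: P[∪_{i=1}^{8} A_i] ≤ Σ_i P[A_i] ≤ 8·p = 8·(13/100) = 26/25.
Numerically: 26/25 ≈ 1.040.
Is 26/25 < 1? NO.
Since the bound 26/25 is ≥ 1, the union bound is uninformative here; it does NOT by itself certify existence.

8·p = 26/25 ≈ 1.040; existence NOT certified by the union bound.


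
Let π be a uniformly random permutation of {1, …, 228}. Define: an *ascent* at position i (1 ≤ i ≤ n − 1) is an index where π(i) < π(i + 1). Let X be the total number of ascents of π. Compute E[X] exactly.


Write X = Σ X_I over i = 1, …, 227, with X_I the indicator of one ascent.
There are 227 indicators.
For each fixed i, the pair (π(i), π(i+1)) is a uniformly random ordered pair of distinct values from {1, …, 228}; by symmetry P[π(i) < π(i+1)] = 1/2.
By linearity: E[X] = 227 · (1/2) = (228 − 1) · (1/2) = 227/2 ≈ 113.50000.

E[X] = 227/2 = 113.50000.


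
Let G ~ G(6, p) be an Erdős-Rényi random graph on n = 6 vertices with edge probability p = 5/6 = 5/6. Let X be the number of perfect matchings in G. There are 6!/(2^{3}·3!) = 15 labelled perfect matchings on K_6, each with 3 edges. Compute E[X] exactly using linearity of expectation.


K_6 has 6!/(2^{3}·3!) = 15 labelled perfect matchings.
For each such perfect matching H, let X_H = 1 if all 3 edges of H are present in G. Then P[X_H = 1] = p^{3} = (5/6)^{3} = 125/216.
Summing the indicators: E[X] = Σ_H E[X_H] = 15 · p^{3} = 15 · 125/216 = 625/72.
Numerically: E[X] ≈ 8.68056.

E[X] = 15 · (5/6)^{3} = 625/72 ≈ 8.68056.


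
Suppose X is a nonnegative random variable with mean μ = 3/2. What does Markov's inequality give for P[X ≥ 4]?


μ = E[X] = 3/2, a = 4.
Markov: P[X ≥ 4] ≤ μ/a = (3/2)/4 = 3/8.
Numerically: ≈ 0.37500.
(Since a = 4 > μ = 1.50000, the bound 3/8 is < 1 and informative.)

P[X ≥ 4] ≤ 3/8 ≈ 0.37500.


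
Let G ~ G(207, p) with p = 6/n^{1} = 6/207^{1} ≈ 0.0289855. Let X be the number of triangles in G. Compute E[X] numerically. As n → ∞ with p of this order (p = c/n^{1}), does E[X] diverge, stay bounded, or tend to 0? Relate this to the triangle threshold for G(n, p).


Number of potential triangles: C(207, 3) = 1456935.
Each occurs with probability p³ ≈ (0.0289855)³ ≈ 2.43524531e-05.
By linearity: E[X] = C(207, 3)·p³ ≈ 1456935 · 2.43524531e-05 ≈ 35.479941.
Here α = 1, so p = 6/n is exactly at the triangle threshold p ~ 1/n. Asymptotically E[X] → c³/6 = 6³/6 = 36 ≈ 36.000000, a bounded constant. In this regime the triangle count is asymptotically Poisson(c³/6).

E[X] ≈ 35.479941; in regime p = Θ(1/n^{1}) E[X] stays bounded (at the triangle threshold p ~ 1/n).


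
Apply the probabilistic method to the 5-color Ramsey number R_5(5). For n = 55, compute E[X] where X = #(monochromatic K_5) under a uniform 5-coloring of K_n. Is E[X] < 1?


E[X] = C(55, 5) · 5^{1 − 10} = 3478761 · 5^{−9} = 3478761/1953125.
As a reduced fraction: E[X] = 3478761/1953125 ≈ 1.7811.
Is E[X] < 1? NO.
Since E[X] ≥ 1, the first-moment bound is inconclusive at n = 55; it does NOT by itself certify R_5(5) > 55.

E[X] = 3478761/1953125 ≈ 1.7811; E[X] ≥ 1; first-moment method inconclusive here.


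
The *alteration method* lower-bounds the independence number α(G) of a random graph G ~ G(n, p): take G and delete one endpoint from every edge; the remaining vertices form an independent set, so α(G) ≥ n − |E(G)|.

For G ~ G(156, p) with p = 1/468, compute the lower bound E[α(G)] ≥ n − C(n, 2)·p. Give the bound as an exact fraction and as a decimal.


E[|E(G)|] = C(156, 2)·p = 12090 · (1/468) = 155/6.
E[α(G)] ≥ n − E[|E(G)|] = 156 − 155/6 = 781/6.
Numerically: ≈ 130.167.
(This is only a lower bound; the true E[α(G)] may be larger.)

E[α(G)] ≥ 781/6 ≈ 130.167.


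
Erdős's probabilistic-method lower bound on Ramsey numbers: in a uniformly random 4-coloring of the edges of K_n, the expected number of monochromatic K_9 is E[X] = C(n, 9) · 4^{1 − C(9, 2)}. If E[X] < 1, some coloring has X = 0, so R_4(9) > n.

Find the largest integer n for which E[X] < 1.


We need C(n, 9) · 4^{1 − 36} < 1, i.e. C(n, 9) < 4^{36 − 1} = 1180591620717411303424.
Check values of n near the boundary:
  n = 910: C(910, 9) = 1133378248346922788210; 1133378248346922788210 < 1180591620717411303424? YES
  n = 911: C(911, 9) = 1144686900492291197405; 1144686900492291197405 < 1180591620717411303424? YES
  n = 912: C(912, 9) = 1156095740032081475120; 1156095740032081475120 < 1180591620717411303424? YES
  n = 913: C(913, 9) = 1167605542753639808390; 1167605542753639808390 < 1180591620717411303424? YES
  n = 914: C(914, 9) = 1179217089587653905932; 1179217089587653905932 < 1180591620717411303424? YES
  n = 915: C(915, 9) = 1190931166636537885130; 1190931166636537885130 < 1180591620717411303424? NO
The largest n with C(n, 9) < 1180591620717411303424 is n = 914 (where E[X] = 294804272396913476483/295147905179352825856 ≈ 0.9988357). Hence R_4(9) > 914, i.e. R_4(9) ≥ 915.

Largest n = 914; hence R_4(9) > 914.


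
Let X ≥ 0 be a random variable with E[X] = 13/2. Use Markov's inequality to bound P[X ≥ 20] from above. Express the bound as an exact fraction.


μ = E[X] = 13/2, a = 20.
Markov: P[X ≥ 20] ≤ μ/a = (13/2)/20 = 13/40.
Numerically: ≈ 0.325.
(Since a = 20 > μ = 6.500, the bound 13/40 is < 1 and informative.)

P[X ≥ 20] ≤ 13/40 ≈ 0.325.


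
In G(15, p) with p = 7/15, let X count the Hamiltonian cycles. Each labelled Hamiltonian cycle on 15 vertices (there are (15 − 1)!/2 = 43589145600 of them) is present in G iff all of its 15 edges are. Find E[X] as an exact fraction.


K_15 has (15 − 1)!/2 = 43589145600 labelled Hamiltonian cycles.
For each such Hamiltonian cycle H, let X_H = 1 if all 15 edges of H are present in G. Then P[X_H = 1] = p^{15} = (7/15)^{15} = 4747561509943/437893890380859375.
By linearity: E[X] = Σ_H E[X_H] = 43589145600 · p^{15} = 43589145600 · 4747561509943/437893890380859375 = 34064551424174695424/72081298828125.
Numerically: E[X] ≈ 4.7259e+05.

E[X] = 43589145600 · (7/15)^{15} = 34064551424174695424/72081298828125 ≈ 4.7259e+05.


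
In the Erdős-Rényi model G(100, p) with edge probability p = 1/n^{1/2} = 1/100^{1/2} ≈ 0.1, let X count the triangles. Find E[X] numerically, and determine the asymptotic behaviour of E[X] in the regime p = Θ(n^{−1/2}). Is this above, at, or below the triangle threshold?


Number of potential triangles: C(100, 3) = 161700.
Each occurs with probability p³ ≈ (0.1)³ ≈ 1.000000e-03.
By linearity: E[X] = C(100, 3)·p³ ≈ 161700 · 1.000000e-03 ≈ 161.7000.
Since α = 1/2 < 1, p = c/n^{1/2} ≫ 1/n is above the triangle threshold p ~ 1/n. Asymptotically E[X] ~ (c³/6)·n^{3(1−α)} = (1³/6)·n^{1.5} → ∞; triangles are abundant w.h.p.

E[X] ≈ 161.7000; in regime p = Θ(1/n^{1/2}) E[X] diverges (above the triangle threshold p ~ 1/n).


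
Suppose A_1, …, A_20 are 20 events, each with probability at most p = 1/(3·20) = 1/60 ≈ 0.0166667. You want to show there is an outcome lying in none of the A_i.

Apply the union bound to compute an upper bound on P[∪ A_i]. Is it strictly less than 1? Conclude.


Union bound: P[∪_{i=1}^{20} A_i] ≤ Σ_i P[A_i] ≤ 20·p = 20·(1/60) = 1/3.
Numerically: 1/3 ≈ 0.3333333.
Is 1/3 < 1? YES.
Since P[∪ A_i] ≤ 1/3 < 1, the complement has P[∩ A_i^c] ≥ 1 − 1/3 = 2/3 > 0, so some outcome avoids every A_i.

20·p = 1/3 ≈ 0.3333333; existence CERTIFIED by the union bound.


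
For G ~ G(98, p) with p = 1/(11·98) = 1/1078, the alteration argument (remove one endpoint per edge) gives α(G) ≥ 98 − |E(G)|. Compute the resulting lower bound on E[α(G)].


E[|E(G)|] = C(98, 2)·p = 4753 · (1/1078) = 97/22.
E[α(G)] ≥ n − E[|E(G)|] = 98 − 97/22 = 2059/22.
Numerically: ≈ 93.5909.
(This is only a lower bound; the true E[α(G)] may be larger.)

E[α(G)] ≥ 2059/22 ≈ 93.5909.


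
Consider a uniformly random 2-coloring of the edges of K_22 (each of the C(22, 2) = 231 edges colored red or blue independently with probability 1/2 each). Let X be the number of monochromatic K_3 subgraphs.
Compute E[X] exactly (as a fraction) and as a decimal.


Let X = Σ_S X_S over the C(22, 3) = 1540 subsets S of size 3, where X_S = 1 if the K_3 on S is monochromatic.
For a fixed S, the K_3 on S has C(3, 2) = 3 edges. P[all 3 edges red] = (1/2)^3, and likewise for blue, so P[monochromatic] = 2·(1/2)^3 = 2^{1 − 3} = 1/4.
By linearity of expectation: E[X] = C(22, 3) · 2^{1 − 3} = 1540 · 1/4 = 385.
Numerically: E[X] ≈ 385.000.

E[X] = C(22,3)·2^(1−C(3,2)) = 385 ≈ 385.000.


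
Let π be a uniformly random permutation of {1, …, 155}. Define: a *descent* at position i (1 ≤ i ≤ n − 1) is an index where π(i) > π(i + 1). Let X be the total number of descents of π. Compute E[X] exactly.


Write X = Σ X_I over i = 1, …, 154, with X_I the indicator of one descent.
There are 154 indicators.
For each fixed i, the pair (π(i), π(i+1)) is a uniformly random ordered pair of distinct values from {1, …, 155}; by symmetry P[π(i) > π(i+1)] = 1/2.
By linearity: E[X] = 154 · (1/2) = (155 − 1) · (1/2) = 77 ≈ 77.000000.

E[X] = 77 = 77.000000.


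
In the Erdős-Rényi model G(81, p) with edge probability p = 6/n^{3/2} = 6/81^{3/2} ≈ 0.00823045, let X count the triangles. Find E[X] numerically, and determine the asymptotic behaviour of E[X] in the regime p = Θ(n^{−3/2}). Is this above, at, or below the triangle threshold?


Number of potential triangles: C(81, 3) = 85320.
Each occurs with probability p³ ≈ (0.00823045)³ ≈ 5.57533755e-07.
By linearity: E[X] = C(81, 3)·p³ ≈ 85320 · 5.57533755e-07 ≈ 0.047569.
Since α = 3/2 > 1, p = c/n^{3/2} = o(1/n) is below the triangle threshold p ~ 1/n. Asymptotically E[X] ~ (c³/6)·n^{3(1−α)} = (6³/6)·n^{-1.5} → 0, so by Markov's inequality G has no triangles w.h.p.

E[X] ≈ 0.047569; in regime p = Θ(1/n^{3/2}) E[X] tends to 0 (below the triangle threshold p ~ 1/n).


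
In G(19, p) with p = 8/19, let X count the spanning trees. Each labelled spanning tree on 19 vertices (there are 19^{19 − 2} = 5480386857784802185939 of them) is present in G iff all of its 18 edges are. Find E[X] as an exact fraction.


K_19 has 19^{19 − 2} = 5480386857784802185939 labelled spanning trees.
For each such spanning tree H, let X_H = 1 if all 18 edges of H are present in G. Then P[X_H = 1] = p^{18} = (8/19)^{18} = 18014398509481984/104127350297911241532841.
By linearity of expectation: E[X] = Σ_H E[X_H] = 5480386857784802185939 · p^{18} = 5480386857784802185939 · 18014398509481984/104127350297911241532841 = 18014398509481984/19.
Numerically: E[X] ≈ 9.48126e+14.

E[X] = 5480386857784802185939 · (8/19)^{18} = 18014398509481984/19 ≈ 9.48126e+14.


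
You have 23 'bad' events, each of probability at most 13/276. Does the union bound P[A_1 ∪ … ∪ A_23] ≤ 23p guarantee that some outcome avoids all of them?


Union bound: P[∪_{i=1}^{23} A_i] ≤ Σ_i P[A_i] ≤ 23·p = 23·(13/276) = 13/12.
Numerically: 13/12 ≈ 1.0833333.
Is 13/12 < 1? NO.
Since the bound 13/12 is ≥ 1, the union bound is uninformative here; it does NOT by itself certify existence.

23·p = 13/12 ≈ 1.0833333; existence NOT certified by the union bound.


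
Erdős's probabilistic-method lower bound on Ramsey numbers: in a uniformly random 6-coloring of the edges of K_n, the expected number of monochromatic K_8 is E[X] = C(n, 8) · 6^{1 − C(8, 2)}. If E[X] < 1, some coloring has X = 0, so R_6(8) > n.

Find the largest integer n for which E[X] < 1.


We need C(n, 8) · 6^{1 − 28} < 1, i.e. C(n, 8) < 6^{28 − 1} = 1023490369077469249536.
Check values of n near the boundary:
  n = 1591: C(1591, 8) = 1000427749141189953870; 1000427749141189953870 < 1023490369077469249536? YES
  n = 1592: C(1592, 8) = 1005480414540892933435; 1005480414540892933435 < 1023490369077469249536? YES
  n = 1593: C(1593, 8) = 1010555394551193970323; 1010555394551193970323 < 1023490369077469249536? YES
  n = 1594: C(1594, 8) = 1015652773590544255167; 1015652773590544255167 < 1023490369077469249536? YES
  n = 1595: C(1595, 8) = 1020772636343363633895; 1020772636343363633895 < 1023490369077469249536? YES
  n = 1596: C(1596, 8) = 1025915067760710553965; 1025915067760710553965 < 1023490369077469249536? NO
  n = 1597: C(1597, 8) = 1031080153060953275445; 1031080153060953275445 < 1023490369077469249536? NO
The largest n with C(n, 8) < 1023490369077469249536 is n = 1595 (where E[X] = 113419181815929292655/113721152119718805504 ≈ 0.997). Hence R_6(8) > 1595, i.e. R_6(8) ≥ 1596.

Largest n = 1595; hence R_6(8) > 1595.


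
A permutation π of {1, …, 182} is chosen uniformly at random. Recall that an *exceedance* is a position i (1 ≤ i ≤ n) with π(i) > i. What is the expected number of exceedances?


Write X = Σ_{i=1}^{182} X_i, where X_i = 1_{π(i) > i}.
For each fixed i, π(i) is uniform over {1, …, 182} (marginal of a uniform permutation), so P[π(i) > i] = (n − i)/n. Summing: Σ_{i=1}^{182} (n − i)/n = (0 + 1 + … + 181)/182 = 182(182 − 1)/(2·182) = (182 − 1)/2.
Hence E[X] = Σ_{i=1}^{182} (182 − i)/182 = 181/2 ≈ 90.500.

E[X] = 181/2 = 90.500.


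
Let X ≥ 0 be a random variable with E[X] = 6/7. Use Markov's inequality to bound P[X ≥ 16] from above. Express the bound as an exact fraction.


μ = E[X] = 6/7, a = 16.
Markov: P[X ≥ 16] ≤ μ/a = (6/7)/16 = 3/56.
Numerically: ≈ 0.053571.
(Since a = 16 > μ = 0.857143, the bound 3/56 is < 1 and informative.)

P[X ≥ 16] ≤ 3/56 ≈ 0.053571.


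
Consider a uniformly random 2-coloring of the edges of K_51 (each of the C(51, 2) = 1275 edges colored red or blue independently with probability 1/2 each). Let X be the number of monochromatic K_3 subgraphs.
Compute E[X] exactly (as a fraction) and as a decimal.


Let X = Σ_S X_S over the C(51, 3) = 20825 subsets S of size 3, where X_S = 1 if the K_3 on S is monochromatic.
For a fixed S, the K_3 on S has C(3, 2) = 3 edges. P[all 3 edges red] = (1/2)^3, and likewise for blue, so P[monochromatic] = 2·(1/2)^3 = 2^{1 − 3} = 1/4.
Summing: E[X] = C(51, 3) · 2^{1 − 3} = 20825 · 1/4 = 20825/4.
Numerically: E[X] ≈ 5206.250000.

E[X] = C(51,3)·2^(1−C(3,2)) = 20825/4 ≈ 5206.250000.


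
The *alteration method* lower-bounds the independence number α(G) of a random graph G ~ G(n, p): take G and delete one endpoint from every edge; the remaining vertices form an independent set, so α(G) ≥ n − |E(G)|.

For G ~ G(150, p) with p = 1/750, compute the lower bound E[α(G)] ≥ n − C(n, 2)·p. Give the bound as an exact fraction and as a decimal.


E[|E(G)|] = C(150, 2)·p = 11175 · (1/750) = 149/10.
E[α(G)] ≥ n − E[|E(G)|] = 150 − 149/10 = 1351/10.
Numerically: ≈ 135.100000.
(This is only a lower bound; the true E[α(G)] may be larger.)

E[α(G)] ≥ 1351/10 ≈ 135.100000.


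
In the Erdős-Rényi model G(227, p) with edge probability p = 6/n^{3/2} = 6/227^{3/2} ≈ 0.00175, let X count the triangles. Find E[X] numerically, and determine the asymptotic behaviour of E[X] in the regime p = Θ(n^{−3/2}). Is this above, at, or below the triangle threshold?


Number of potential triangles: C(227, 3) = 1923825.
Each occurs with probability p³ ≈ (0.00175)³ ≈ 5.39930e-09.
By linearity: E[X] = C(227, 3)·p³ ≈ 1923825 · 5.39930e-09 ≈ 0.010.
Since α = 3/2 > 1, p = c/n^{3/2} = o(1/n) is below the triangle threshold p ~ 1/n. Asymptotically E[X] ~ (c³/6)·n^{3(1−α)} = (6³/6)·n^{-1.5} → 0, so by Markov's inequality G has no triangles w.h.p.

E[X] ≈ 0.010; in regime p = Θ(1/n^{3/2}) E[X] tends to 0 (below the triangle threshold p ~ 1/n).


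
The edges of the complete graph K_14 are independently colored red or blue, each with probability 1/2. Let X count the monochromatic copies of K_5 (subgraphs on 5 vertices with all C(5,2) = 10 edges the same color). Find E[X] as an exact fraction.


Let X = Σ_S X_S over the C(14, 5) = 2002 subsets S of size 5, where X_S = 1 if the K_5 on S is monochromatic.
For a fixed S, the K_5 on S has C(5, 2) = 10 edges. P[all 10 edges red] = (1/2)^10, and likewise for blue, so P[monochromatic] = 2·(1/2)^10 = 2^{1 − 10} = 1/512.
By linearity: E[X] = C(14, 5) · 2^{1 − 10} = 2002 · 1/512 = 1001/256.
Numerically: E[X] ≈ 3.910156.

E[X] = C(14,5)·2^(1−C(5,2)) = 1001/256 ≈ 3.910156.


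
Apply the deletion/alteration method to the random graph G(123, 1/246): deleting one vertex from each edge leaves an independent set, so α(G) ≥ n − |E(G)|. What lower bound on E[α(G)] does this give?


E[|E(G)|] = C(123, 2)·p = 7503 · (1/246) = 61/2.
E[α(G)] ≥ n − E[|E(G)|] = 123 − 61/2 = 185/2.
Numerically: ≈ 92.500000.
(This is only a lower bound; the true E[α(G)] may be larger.)

E[α(G)] ≥ 185/2 ≈ 92.500000.


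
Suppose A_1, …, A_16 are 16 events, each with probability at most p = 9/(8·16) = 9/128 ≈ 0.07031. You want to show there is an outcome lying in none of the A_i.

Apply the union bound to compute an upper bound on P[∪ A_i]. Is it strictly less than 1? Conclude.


Union bound: P[∪_{i=1}^{16} A_i] ≤ Σ_i P[A_i] ≤ 16·p = 16·(9/128) = 9/8.
Numerically: 9/8 ≈ 1.12500.
Is 9/8 < 1? NO.
Since the bound 9/8 is ≥ 1, the union bound is uninformative here; it does NOT by itself certify existence.

16·p = 9/8 ≈ 1.12500; existence NOT certified by the union bound.


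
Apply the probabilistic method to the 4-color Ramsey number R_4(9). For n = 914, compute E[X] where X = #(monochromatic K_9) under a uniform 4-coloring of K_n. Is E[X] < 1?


E[X] = C(914, 9) · 4^{1 − 36} = 1179217089587653905932 · 4^{−35} = 1179217089587653905932/1180591620717411303424.
As a reduced fraction: E[X] = 294804272396913476483/295147905179352825856 ≈ 0.9988357.
Is E[X] < 1? YES.
Since E[X] < 1, there exists a 4-coloring of K_{914} with no monochromatic K_9; hence R_4(9) > 914.

E[X] = 294804272396913476483/295147905179352825856 ≈ 0.9988357; E[X] < 1, so R_4(9) > 914.


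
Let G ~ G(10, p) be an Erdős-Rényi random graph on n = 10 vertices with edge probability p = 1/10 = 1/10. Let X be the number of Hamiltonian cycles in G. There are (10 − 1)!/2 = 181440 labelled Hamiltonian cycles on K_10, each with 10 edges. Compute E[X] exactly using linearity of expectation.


K_10 has (10 − 1)!/2 = 181440 labelled Hamiltonian cycles.
For each such Hamiltonian cycle H, let X_H = 1 if all 10 edges of H are present in G. Then P[X_H = 1] = p^{10} = (1/10)^{10} = 1/10000000000.
By linearity of expectation: E[X] = Σ_H E[X_H] = 181440 · p^{10} = 181440 · 1/10000000000 = 567/31250000.
Numerically: E[X] ≈ 1.81e-05.

E[X] = 181440 · (1/10)^{10} = 567/31250000 ≈ 1.81e-05.


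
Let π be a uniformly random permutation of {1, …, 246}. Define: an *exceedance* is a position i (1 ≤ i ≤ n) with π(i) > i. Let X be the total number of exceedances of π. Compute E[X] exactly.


Write X = Σ_{i=1}^{246} X_i, where X_i = 1_{π(i) > i}.
For each fixed i, π(i) is uniform over {1, …, 246} (marginal of a uniform permutation), so P[π(i) > i] = (n − i)/n. Summing: Σ_{i=1}^{246} (n − i)/n = (0 + 1 + … + 245)/246 = 246(246 − 1)/(2·246) = (246 − 1)/2.
Hence E[X] = Σ_{i=1}^{246} (246 − i)/246 = 245/2 ≈ 122.5000.

E[X] = 245/2 = 122.5000.


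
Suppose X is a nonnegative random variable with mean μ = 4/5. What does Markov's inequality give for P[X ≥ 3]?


μ = E[X] = 4/5, a = 3.
Markov: P[X ≥ 3] ≤ μ/a = (4/5)/3 = 4/15.
Numerically: ≈ 0.267.
(Since a = 3 > μ = 0.800, the bound 4/15 is < 1 and informative.)

P[X ≥ 3] ≤ 4/15 ≈ 0.267.


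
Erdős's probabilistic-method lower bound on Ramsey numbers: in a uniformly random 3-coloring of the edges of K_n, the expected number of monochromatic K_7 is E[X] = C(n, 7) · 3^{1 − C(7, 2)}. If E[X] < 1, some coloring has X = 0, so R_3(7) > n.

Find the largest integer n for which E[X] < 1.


We need C(n, 7) · 3^{1 − 21} < 1, i.e. C(n, 7) < 3^{21 − 1} = 3486784401.
Check values of n near the boundary:
  n = 76: C(76, 7) = 2186189400; 2186189400 < 3486784401? YES
  n = 77: C(77, 7) = 2404808340; 2404808340 < 3486784401? YES
  n = 78: C(78, 7) = 2641902120; 2641902120 < 3486784401? YES
  n = 79: C(79, 7) = 2898753715; 2898753715 < 3486784401? YES
  n = 80: C(80, 7) = 3176716400; 3176716400 < 3486784401? YES
  n = 81: C(81, 7) = 3477216600; 3477216600 < 3486784401? YES
  n = 82: C(82, 7) = 3801756816; 3801756816 < 3486784401? NO
The largest n with C(n, 7) < 3486784401 is n = 81 (where E[X] = 42928600/43046721 ≈ 0.9973). Hence R_3(7) > 81, i.e. R_3(7) ≥ 82.

Largest n = 81; hence R_3(7) > 81.


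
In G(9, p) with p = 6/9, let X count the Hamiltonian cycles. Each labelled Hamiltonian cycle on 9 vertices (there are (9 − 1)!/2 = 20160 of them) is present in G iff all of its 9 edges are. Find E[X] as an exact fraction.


K_9 has (9 − 1)!/2 = 20160 labelled Hamiltonian cycles.
For each such Hamiltonian cycle H, let X_H = 1 if all 9 edges of H are present in G. Then P[X_H = 1] = p^{9} = (2/3)^{9} = 512/19683.
By linearity of expectation: E[X] = Σ_H E[X_H] = 20160 · p^{9} = 20160 · 512/19683 = 1146880/2187.
Numerically: E[X] ≈ 524.

E[X] = 20160 · (2/3)^{9} = 1146880/2187 ≈ 524.


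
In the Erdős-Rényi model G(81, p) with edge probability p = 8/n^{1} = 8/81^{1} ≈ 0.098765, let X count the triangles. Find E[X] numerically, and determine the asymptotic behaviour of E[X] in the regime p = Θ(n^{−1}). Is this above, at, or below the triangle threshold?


Number of potential triangles: C(81, 3) = 85320.
Each occurs with probability p³ ≈ (0.098765)³ ≈ 9.6341833e-04.
By linearity: E[X] = C(81, 3)·p³ ≈ 85320 · 9.6341833e-04 ≈ 82.19885.
Here α = 1, so p = 8/n is exactly at the triangle threshold p ~ 1/n. Asymptotically E[X] → c³/6 = 8³/6 = 256/3 ≈ 85.33333, a bounded constant. In this regime the triangle count is asymptotically Poisson(c³/6).

E[X] ≈ 82.19885; in regime p = Θ(1/n^{1}) E[X] stays bounded (at the triangle threshold p ~ 1/n).


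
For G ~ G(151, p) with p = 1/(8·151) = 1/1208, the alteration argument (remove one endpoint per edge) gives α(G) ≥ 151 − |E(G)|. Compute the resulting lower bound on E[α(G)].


E[|E(G)|] = C(151, 2)·p = 11325 · (1/1208) = 75/8.
E[α(G)] ≥ n − E[|E(G)|] = 151 − 75/8 = 1133/8.
Numerically: ≈ 141.625000.
(This is only a lower bound; the true E[α(G)] may be larger.)

E[α(G)] ≥ 1133/8 ≈ 141.625000.


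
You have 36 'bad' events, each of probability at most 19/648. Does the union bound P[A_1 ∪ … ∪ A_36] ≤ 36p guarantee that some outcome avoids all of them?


Union bound: P[∪_{i=1}^{36} A_i] ≤ Σ_i P[A_i] ≤ 36·p = 36·(19/648) = 19/18.
Numerically: 19/18 ≈ 1.0555556.
Is 19/18 < 1? NO.
Since the bound 19/18 is ≥ 1, the union bound is uninformative here; it does NOT by itself certify existence.

36·p = 19/18 ≈ 1.0555556; existence NOT certified by the union bound.


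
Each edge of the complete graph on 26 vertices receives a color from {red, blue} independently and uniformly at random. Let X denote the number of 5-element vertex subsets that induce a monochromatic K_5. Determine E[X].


Let X = Σ_S X_S over the C(26, 5) = 65780 subsets S of size 5, where X_S = 1 if the K_5 on S is monochromatic.
For a fixed S, the K_5 on S has C(5, 2) = 10 edges. P[all 10 edges red] = (1/2)^10, and likewise for blue, so P[monochromatic] = 2·(1/2)^10 = 2^{1 − 10} = 1/512.
By linearity of expectation: E[X] = C(26, 5) · 2^{1 − 10} = 65780 · 1/512 = 16445/128.
Numerically: E[X] ≈ 128.47656.

E[X] = C(26,5)·2^(1−C(5,2)) = 16445/128 ≈ 128.47656.


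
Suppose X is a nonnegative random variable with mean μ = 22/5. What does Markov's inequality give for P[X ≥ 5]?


μ = E[X] = 22/5, a = 5.
Markov: P[X ≥ 5] ≤ μ/a = (22/5)/5 = 22/25.
Numerically: ≈ 0.880000.
(Since a = 5 > μ = 4.400000, the bound 22/25 is < 1 and informative.)

P[X ≥ 5] ≤ 22/25 ≈ 0.880000.


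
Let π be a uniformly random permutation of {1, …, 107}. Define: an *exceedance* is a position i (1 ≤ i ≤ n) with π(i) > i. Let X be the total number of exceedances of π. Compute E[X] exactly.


Write X = Σ_{i=1}^{107} X_i, where X_i = 1_{π(i) > i}.
For each fixed i, π(i) is uniform over {1, …, 107} (marginal of a uniform permutation), so P[π(i) > i] = (n − i)/n. Summing: Σ_{i=1}^{107} (n − i)/n = (0 + 1 + … + 106)/107 = 107(107 − 1)/(2·107) = (107 − 1)/2.
Hence E[X] = Σ_{i=1}^{107} (107 − i)/107 = 53 ≈ 53.0000.

E[X] = 53 = 53.0000.


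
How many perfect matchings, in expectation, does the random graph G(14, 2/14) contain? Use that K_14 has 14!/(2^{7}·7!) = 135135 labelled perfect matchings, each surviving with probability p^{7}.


K_14 has 14!/(2^{7}·7!) = 135135 labelled perfect matchings.
For each such perfect matching H, let X_H = 1 if all 7 edges of H are present in G. Then P[X_H = 1] = p^{7} = (1/7)^{7} = 1/823543.
By linearity: E[X] = Σ_H E[X_H] = 135135 · p^{7} = 135135 · 1/823543 = 19305/117649.
Numerically: E[X] ≈ 0.164.

E[X] = 135135 · (1/7)^{7} = 19305/117649 ≈ 0.164.
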